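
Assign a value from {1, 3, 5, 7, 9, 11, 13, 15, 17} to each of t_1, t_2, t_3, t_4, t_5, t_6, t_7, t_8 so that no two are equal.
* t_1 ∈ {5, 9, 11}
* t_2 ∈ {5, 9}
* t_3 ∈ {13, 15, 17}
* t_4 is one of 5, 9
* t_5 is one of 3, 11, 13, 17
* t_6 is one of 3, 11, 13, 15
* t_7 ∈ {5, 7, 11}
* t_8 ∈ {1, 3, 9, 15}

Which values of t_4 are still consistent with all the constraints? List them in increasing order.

5, 9

t_2 and t_4 between them cover only {5, 9} — a naked pair. Remove those values from t_1, t_7, t_8.
t_1's domain is down to {11}, so t_1 = 11. So t_5, t_6, t_7 can't be 11.
t_7 must be 7 (only option left).
No further eliminations apply; t_4 can still be any of 5, 9.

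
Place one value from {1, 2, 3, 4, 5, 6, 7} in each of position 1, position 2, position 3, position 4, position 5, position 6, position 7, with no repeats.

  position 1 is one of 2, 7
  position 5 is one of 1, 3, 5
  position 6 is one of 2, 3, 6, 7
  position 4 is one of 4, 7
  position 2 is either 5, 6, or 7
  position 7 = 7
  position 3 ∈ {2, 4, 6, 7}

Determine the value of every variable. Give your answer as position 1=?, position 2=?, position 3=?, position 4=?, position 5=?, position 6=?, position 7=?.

position 7 has just one choice, so position 7 = 7. So position 1, position 2, position 3, position 4, position 6 can't be 7.
position 1's domain is down to {2}, so position 1 = 2. Eliminate 2 elsewhere: position 3, position 6.
position 4 has just one choice, so position 4 = 4. Strike 4 from position 3.
position 3 has just one choice, so position 3 = 6. Eliminate 6 elsewhere: position 2, position 6.
position 6 has just one choice, so position 6 = 3. Remove 3 from position 5.
position 2's domain is down to {5}, so position 2 = 5. Strike 5 from position 5.
That leaves position 5 = 1.

position 1=2, position 2=5, position 3=6, position 4=4, position 5=1, position 6=3, position 7=7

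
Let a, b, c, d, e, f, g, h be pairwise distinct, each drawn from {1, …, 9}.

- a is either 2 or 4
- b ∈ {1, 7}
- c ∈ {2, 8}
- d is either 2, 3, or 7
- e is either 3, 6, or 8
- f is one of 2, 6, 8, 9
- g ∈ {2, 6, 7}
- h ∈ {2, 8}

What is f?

Among the 8 variables, 1 fits only b (and all 8 values in {1, 2, 3, 4, 6, 7, 8, 9} must be used), so b = 1.
Among the 7 still-open variables, 4 fits only a (and all 7 values in {2, 3, 4, 6, 7, 8, 9} must be used), so a = 4.
The 6 still-open variables draw from only 6 values {2, 3, 6, 7, 8, 9}, so each is used; only f can be 9, hence f = 9.

9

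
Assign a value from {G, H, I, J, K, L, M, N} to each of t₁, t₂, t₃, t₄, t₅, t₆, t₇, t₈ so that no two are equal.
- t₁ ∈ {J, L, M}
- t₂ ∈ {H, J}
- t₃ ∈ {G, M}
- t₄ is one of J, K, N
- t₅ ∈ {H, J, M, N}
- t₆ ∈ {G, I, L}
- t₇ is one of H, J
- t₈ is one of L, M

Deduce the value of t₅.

The 8 variables together cover exactly {G, H, I, J, K, L, M, N} — 8 values for 8 variables — and I appears only in t₆'s list, so t₆ = I.
The 7 still-open variables draw from only 7 values {G, H, J, K, L, M, N}, so each is used; only t₃ can be G, hence t₃ = G.
Among the 6 still-open variables, K fits only t₄ (and all 6 values in {H, J, K, L, M, N} must be used), so t₄ = K.
The 5 still-open variables together cover exactly {H, J, L, M, N} — 5 values for 5 variables — and N appears only in t₅'s list, so t₅ = N.

N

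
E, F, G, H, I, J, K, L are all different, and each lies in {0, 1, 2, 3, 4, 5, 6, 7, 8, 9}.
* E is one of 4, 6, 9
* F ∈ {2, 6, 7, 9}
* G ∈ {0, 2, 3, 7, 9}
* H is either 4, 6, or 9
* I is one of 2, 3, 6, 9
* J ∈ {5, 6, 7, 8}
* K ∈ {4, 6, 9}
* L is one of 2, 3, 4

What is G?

0

E, H, K share exactly the 3 values {4, 6, 9}; by pigeonhole those values go to them, so strike 4, 6, 9 from F, G, I, J, L.
I and L between them cover only {2, 3} — a naked pair. Remove those values from F, G.
F's domain is down to {7}, so F = 7. Eliminate 7 elsewhere: G, J.
So G = 0.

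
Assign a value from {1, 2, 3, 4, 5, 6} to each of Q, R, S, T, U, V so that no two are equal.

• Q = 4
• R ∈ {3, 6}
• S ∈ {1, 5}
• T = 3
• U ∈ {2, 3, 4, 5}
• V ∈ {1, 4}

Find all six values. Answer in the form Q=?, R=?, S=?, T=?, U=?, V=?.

Q's domain is down to {4}, so Q = 4. Strike 4 from U, V.
T has just one choice, so T = 3. So R, U can't be 3.
V must be 1 (only option left). Remove 1 from S.
R has just one choice, so R = 6.
S's domain is down to {5}, so S = 5. Strike 5 from U.
U has just one choice, so U = 2.

Q=4, R=6, S=5, T=3, U=2, V=1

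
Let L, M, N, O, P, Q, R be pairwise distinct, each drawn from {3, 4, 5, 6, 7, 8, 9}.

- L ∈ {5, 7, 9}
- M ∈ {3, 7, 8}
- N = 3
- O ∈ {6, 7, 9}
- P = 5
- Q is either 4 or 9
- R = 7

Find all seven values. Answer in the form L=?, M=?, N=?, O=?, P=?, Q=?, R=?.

N has just one choice, so N = 3. So M can't be 3.
That leaves P = 5. Eliminate 5 elsewhere: L.
That leaves R = 7. Strike 7 from L, M, O.
L must be 9 (only option left). So O, Q can't be 9.
M must be 8 (only option left).
O has just one choice, so O = 6.
That leaves Q = 4.

L=9, M=8, N=3, O=6, P=5, Q=4, R=7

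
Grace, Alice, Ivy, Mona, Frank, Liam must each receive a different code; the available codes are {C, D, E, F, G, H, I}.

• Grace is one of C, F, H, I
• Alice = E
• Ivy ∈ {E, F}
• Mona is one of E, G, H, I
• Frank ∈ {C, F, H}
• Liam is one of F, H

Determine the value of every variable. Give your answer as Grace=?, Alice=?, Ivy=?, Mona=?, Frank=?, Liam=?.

Grace=I, Alice=E, Ivy=F, Mona=G, Frank=C, Liam=H

Alice must be E (only option left). Eliminate E elsewhere: Ivy, Mona.
That leaves Ivy = F. Strike F from Grace, Frank, Liam.
Liam must be H (only option left). Strike H from Grace, Mona, Frank.
Frank must be C (only option left). Strike C from Grace.
Grace's domain is down to {I}, so Grace = I. Remove I from Mona.
That leaves Mona = G.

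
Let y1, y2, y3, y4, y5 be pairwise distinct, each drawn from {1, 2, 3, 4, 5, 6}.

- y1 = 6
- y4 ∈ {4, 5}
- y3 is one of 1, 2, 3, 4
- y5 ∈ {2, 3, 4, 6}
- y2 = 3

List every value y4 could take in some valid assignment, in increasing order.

y1's domain is down to {6}, so y1 = 6. Strike 6 from y5.
y2 has just one choice, so y2 = 3. So y3, y5 can't be 3.
No further eliminations apply; y4 can still be any of 4, 5.

4, 5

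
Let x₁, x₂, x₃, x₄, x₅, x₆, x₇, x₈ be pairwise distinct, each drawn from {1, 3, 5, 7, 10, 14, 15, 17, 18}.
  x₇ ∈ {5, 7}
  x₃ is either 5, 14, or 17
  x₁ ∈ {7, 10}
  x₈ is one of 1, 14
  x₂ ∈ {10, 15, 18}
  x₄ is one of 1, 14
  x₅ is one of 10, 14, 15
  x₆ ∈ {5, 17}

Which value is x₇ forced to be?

7

Among the 8 variables, 18 fits only x₂ (and all 8 values in {1, 5, 7, 10, 14, 15, 17, 18} must be used), so x₂ = 18.
The 7 still-open variables together cover exactly {1, 5, 7, 10, 14, 15, 17} — 7 values for 7 variables — and 15 appears only in x₅'s list, so x₅ = 15.
Among the 6 still-open variables, 10 fits only x₁ (and all 6 values in {1, 5, 7, 10, 14, 17} must be used), so x₁ = 10.
The 5 still-open variables draw from only 5 values {1, 5, 7, 14, 17}, so each is used; only x₇ can be 7, hence x₇ = 7.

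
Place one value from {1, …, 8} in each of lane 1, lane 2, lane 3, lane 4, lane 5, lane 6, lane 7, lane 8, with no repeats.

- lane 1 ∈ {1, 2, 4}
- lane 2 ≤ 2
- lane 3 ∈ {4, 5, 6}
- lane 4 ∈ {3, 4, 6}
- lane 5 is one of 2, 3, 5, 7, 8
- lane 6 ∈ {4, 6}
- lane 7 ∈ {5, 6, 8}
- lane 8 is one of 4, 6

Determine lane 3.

Among the 8 variables, 7 fits only lane 5 (and all 8 values in {1, 2, 3, 4, 5, 6, 7, 8} must be used), so lane 5 = 7.
The 7 still-open variables draw from only 7 values {1, 2, 3, 4, 5, 6, 8}, so each is used; only lane 4 can be 3, hence lane 4 = 3.
The 6 still-open variables draw from only 6 values {1, 2, 4, 5, 6, 8}, so each is used; only lane 7 can be 8, hence lane 7 = 8.
The 5 still-open variables together cover exactly {1, 2, 4, 5, 6} — 5 values for 5 variables — and 5 appears only in lane 3's list, so lane 3 = 5.

5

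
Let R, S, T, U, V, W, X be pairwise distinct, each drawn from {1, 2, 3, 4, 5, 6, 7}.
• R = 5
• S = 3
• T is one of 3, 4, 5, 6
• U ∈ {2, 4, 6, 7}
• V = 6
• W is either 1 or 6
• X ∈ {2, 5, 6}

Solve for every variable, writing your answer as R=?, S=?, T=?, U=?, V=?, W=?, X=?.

R=5, S=3, T=4, U=7, V=6, W=1, X=2

R has just one choice, so R = 5. Strike 5 from T, X.
S must be 3 (only option left). Remove 3 from T.
That leaves V = 6. Remove 6 from T, U, W, X.
W has just one choice, so W = 1.
X's domain is down to {2}, so X = 2. Strike 2 from U.
T must be 4 (only option left). Eliminate 4 elsewhere: U.
U's domain is down to {7}, so U = 7.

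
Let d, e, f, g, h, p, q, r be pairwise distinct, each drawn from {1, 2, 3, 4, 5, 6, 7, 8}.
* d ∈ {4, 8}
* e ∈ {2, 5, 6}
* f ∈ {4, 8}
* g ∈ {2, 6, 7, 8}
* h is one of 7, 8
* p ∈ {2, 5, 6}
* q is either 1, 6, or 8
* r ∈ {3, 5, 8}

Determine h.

The 8 variables draw from only 8 values {1, 2, 3, 4, 5, 6, 7, 8}, so each is used; only q can be 1, hence q = 1.
Among the 7 still-open variables, 3 fits only r (and all 7 values in {2, 3, 4, 5, 6, 7, 8} must be used), so r = 3.
The 2 variables d and f are confined to {4, 8}, which locks those values in; drop them from g, h.
So h = 7.

7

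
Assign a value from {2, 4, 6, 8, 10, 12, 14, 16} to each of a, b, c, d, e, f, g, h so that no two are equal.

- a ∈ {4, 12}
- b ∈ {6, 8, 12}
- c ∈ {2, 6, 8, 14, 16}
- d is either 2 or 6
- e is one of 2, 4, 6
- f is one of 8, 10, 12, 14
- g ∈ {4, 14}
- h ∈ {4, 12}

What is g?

14

Among the 8 variables, 10 fits only f (and all 8 values in {2, 4, 6, 8, 10, 12, 14, 16} must be used), so f = 10.
The 7 still-open variables together cover exactly {2, 4, 6, 8, 12, 14, 16} — 7 values for 7 variables — and 16 appears only in c's list, so c = 16.
The 6 still-open variables together cover exactly {2, 4, 6, 8, 12, 14} — 6 values for 6 variables — and 8 appears only in b's list, so b = 8.
The 5 still-open variables together cover exactly {2, 4, 6, 12, 14} — 5 values for 5 variables — and 14 appears only in g's list, so g = 14.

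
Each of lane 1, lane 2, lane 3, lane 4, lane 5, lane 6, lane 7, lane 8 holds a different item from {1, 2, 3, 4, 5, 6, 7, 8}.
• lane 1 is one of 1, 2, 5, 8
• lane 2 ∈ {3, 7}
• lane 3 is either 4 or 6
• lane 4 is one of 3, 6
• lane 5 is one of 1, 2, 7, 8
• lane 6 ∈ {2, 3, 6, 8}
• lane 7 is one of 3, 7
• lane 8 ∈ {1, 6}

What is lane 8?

The 8 variables together cover exactly {1, 2, 3, 4, 5, 6, 7, 8} — 8 values for 8 variables — and 4 appears only in lane 3's list, so lane 3 = 4.
Among the 7 still-open variables, 5 fits only lane 1 (and all 7 values in {1, 2, 3, 5, 6, 7, 8} must be used), so lane 1 = 5.
lane 2 and lane 7 between them cover only {3, 7} — a naked pair. Remove those values from lane 4, lane 5, lane 6.
lane 4's domain is down to {6}, so lane 4 = 6. So lane 6, lane 8 can't be 6.
So lane 8 = 1.

1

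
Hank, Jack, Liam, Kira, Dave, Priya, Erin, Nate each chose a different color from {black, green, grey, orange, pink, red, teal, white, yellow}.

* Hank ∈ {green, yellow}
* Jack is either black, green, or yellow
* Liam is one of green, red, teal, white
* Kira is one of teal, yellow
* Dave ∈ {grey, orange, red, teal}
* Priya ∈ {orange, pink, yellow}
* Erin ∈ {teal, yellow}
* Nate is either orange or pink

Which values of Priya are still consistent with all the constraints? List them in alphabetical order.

orange, pink

Kira and Erin between them cover only {teal, yellow} — a naked pair. Remove those values from Hank, Jack, Liam, Dave, Priya.
Hank's domain is down to {green}, so Hank = green. So Jack, Liam can't be green.
Jack's domain is down to {black}, so Jack = black.
Priya and Nate share exactly the 2 values {orange, pink}; by pigeonhole those values go to them, so strike orange, pink from Dave.
No further eliminations apply; Priya can still be any of orange, pink.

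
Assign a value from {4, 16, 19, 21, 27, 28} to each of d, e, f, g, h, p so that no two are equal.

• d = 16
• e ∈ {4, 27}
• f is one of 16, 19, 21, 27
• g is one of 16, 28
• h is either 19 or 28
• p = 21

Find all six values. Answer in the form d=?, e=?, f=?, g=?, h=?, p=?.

d has just one choice, so d = 16. Strike 16 from f, g.
That leaves g = 28. Remove 28 from h.
h has just one choice, so h = 19. Strike 19 from f.
p has just one choice, so p = 21. Remove 21 from f.
f must be 27 (only option left). So e can't be 27.
e has just one choice, so e = 4.

d=16, e=4, f=27, g=28, h=19, p=21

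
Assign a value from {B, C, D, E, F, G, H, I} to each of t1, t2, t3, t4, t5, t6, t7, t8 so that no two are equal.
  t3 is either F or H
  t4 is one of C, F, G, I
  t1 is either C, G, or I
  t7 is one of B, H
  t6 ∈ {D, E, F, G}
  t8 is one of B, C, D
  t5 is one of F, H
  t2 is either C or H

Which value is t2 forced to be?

The 8 variables together cover exactly {B, C, D, E, F, G, H, I} — 8 values for 8 variables — and E appears only in t6's list, so t6 = E.
Among the 7 still-open variables, D fits only t8 (and all 7 values in {B, C, D, F, G, H, I} must be used), so t8 = D.
The 6 still-open variables together cover exactly {B, C, F, G, H, I} — 6 values for 6 variables — and B appears only in t7's list, so t7 = B.
t3 and t5 between them cover only {F, H} — a naked pair. Remove those values from t2, t4.
So t2 = C.

C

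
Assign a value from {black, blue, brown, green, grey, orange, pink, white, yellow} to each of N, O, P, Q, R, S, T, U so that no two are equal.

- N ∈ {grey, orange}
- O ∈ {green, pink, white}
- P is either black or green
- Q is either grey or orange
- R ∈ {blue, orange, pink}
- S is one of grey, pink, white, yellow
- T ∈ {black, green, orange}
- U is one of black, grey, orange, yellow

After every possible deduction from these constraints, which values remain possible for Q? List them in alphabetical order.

The 8 variables together cover exactly {black, blue, green, grey, orange, pink, white, yellow} — 8 values for 8 variables — and blue appears only in R's list, so R = blue.
The 2 variables N and Q are confined to {grey, orange}, which locks those values in; drop them from S, T, U.
P and T between them cover only {black, green} — a naked pair. Remove those values from O, U.
U has just one choice, so U = yellow. Strike yellow from S.
No further eliminations apply; Q can still be any of grey, orange.

grey, orange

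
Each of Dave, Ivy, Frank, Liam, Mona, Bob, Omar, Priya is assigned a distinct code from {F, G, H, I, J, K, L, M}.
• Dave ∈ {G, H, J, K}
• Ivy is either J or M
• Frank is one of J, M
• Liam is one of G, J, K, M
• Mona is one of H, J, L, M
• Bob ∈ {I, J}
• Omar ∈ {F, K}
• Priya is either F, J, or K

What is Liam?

The 8 variables together cover exactly {F, G, H, I, J, K, L, M} — 8 values for 8 variables — and I appears only in Bob's list, so Bob = I.
Among the 7 still-open variables, L fits only Mona (and all 7 values in {F, G, H, J, K, L, M} must be used), so Mona = L.
The 6 still-open variables draw from only 6 values {F, G, H, J, K, M}, so each is used; only Dave can be H, hence Dave = H.
The 5 still-open variables together cover exactly {F, G, J, K, M} — 5 values for 5 variables — and G appears only in Liam's list, so Liam = G.

G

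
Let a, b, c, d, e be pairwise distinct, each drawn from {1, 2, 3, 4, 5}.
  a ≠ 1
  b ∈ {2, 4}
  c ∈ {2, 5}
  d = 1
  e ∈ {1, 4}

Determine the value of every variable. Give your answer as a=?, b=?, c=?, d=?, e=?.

d must be 1 (only option left). Eliminate 1 elsewhere: e.
e must be 4 (only option left). Remove 4 from a, b.
That leaves b = 2. Strike 2 from a, c.
c has just one choice, so c = 5. So a can't be 5.
a must be 3 (only option left).

a=3, b=2, c=5, d=1, e=4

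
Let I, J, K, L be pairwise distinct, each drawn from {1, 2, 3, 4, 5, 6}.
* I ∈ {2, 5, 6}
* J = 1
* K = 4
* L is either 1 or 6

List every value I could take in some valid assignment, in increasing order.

J's domain is down to {1}, so J = 1. Strike 1 from L.
K has just one choice, so K = 4.
L's domain is down to {6}, so L = 6. Remove 6 from I.
No further eliminations apply; I can still be any of 2, 5.

2, 5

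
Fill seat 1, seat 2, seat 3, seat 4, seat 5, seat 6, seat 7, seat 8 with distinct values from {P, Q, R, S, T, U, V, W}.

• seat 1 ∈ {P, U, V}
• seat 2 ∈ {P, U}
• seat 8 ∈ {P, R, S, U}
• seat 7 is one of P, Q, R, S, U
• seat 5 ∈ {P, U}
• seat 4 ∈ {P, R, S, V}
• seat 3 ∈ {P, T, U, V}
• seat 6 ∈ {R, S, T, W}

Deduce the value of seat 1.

The 8 variables together cover exactly {P, Q, R, S, T, U, V, W} — 8 values for 8 variables — and Q appears only in seat 7's list, so seat 7 = Q.
The 7 still-open variables together cover exactly {P, R, S, T, U, V, W} — 7 values for 7 variables — and W appears only in seat 6's list, so seat 6 = W.
The 6 still-open variables draw from only 6 values {P, R, S, T, U, V}, so each is used; only seat 3 can be T, hence seat 3 = T.
The 2 variables seat 2 and seat 5 are confined to {P, U}, which locks those values in; drop them from seat 1, seat 4, seat 8.
So seat 1 = V.

V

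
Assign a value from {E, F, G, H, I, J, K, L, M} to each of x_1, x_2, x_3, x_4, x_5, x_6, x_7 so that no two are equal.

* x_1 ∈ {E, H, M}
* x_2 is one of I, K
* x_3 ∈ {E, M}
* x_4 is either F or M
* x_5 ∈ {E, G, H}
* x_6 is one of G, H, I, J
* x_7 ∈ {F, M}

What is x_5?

G

x_4 and x_7 share exactly the 2 values {F, M}; by pigeonhole those values go to them, so strike F, M from x_1, x_3.
x_3 must be E (only option left). Remove E from x_1, x_5.
x_1 must be H (only option left). Strike H from x_5, x_6.
So x_5 = G.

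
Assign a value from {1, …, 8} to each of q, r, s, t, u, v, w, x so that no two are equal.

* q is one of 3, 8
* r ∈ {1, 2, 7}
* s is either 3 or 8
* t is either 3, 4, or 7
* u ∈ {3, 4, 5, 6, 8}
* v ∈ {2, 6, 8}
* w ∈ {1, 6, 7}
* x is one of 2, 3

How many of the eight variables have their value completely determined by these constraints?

The 8 variables draw from only 8 values {1, 2, 3, 4, 5, 6, 7, 8}, so each is used; only u can be 5, hence u = 5.
Among the 7 still-open variables, 4 fits only t (and all 7 values in {1, 2, 3, 4, 6, 7, 8} must be used), so t = 4.
The 2 variables q and s are confined to {3, 8}, which locks those values in; drop them from v, x.
x has just one choice, so x = 2. Remove 2 from r, v.
That leaves v = 6. Strike 6 from w.
Determined: t=4, u=5, v=6, x=2. The other variables each still have more than one consistent value. That makes 4.

4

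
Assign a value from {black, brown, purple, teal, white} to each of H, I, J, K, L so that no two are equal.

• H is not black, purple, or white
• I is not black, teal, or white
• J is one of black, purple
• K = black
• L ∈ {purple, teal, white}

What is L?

white

K has just one choice, so K = black. Strike black from J.
That leaves J = purple. Remove purple from I, L.
That leaves I = brown. So H can't be brown.
H must be teal (only option left). Remove teal from L.
So L = white.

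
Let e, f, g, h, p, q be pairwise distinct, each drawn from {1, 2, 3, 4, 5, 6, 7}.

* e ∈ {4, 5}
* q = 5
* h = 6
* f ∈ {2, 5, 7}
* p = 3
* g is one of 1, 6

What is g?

h must be 6 (only option left). Remove 6 from g.
So g = 1.

1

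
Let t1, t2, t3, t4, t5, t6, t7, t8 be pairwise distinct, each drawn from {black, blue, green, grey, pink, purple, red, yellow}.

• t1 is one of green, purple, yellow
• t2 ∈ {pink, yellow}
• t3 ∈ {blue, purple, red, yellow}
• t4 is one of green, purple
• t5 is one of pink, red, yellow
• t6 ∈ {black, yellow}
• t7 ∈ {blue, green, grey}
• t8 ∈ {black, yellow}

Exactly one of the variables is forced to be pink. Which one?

t2

The 8 variables draw from only 8 values {black, blue, green, grey, pink, purple, red, yellow}, so each is used; only t7 can be grey, hence t7 = grey.
Among the 7 still-open variables, blue fits only t3 (and all 7 values in {black, blue, green, pink, purple, red, yellow} must be used), so t3 = blue.
The 6 still-open variables together cover exactly {black, green, pink, purple, red, yellow} — 6 values for 6 variables — and red appears only in t5's list, so t5 = red.
Among the 5 still-open variables, pink fits only t2 (and all 5 values in {black, green, pink, purple, yellow} must be used), so t2 = pink.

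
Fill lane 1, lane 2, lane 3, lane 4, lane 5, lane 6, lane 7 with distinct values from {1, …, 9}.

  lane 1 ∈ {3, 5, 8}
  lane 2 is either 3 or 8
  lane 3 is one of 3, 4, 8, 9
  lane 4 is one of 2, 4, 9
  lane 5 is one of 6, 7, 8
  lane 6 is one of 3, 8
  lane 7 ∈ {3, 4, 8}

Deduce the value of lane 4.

The 2 variables lane 2 and lane 6 are confined to {3, 8}, which locks those values in; drop them from lane 1, lane 3, lane 5, lane 7.
That leaves lane 1 = 5.
That leaves lane 7 = 4. So lane 3, lane 4 can't be 4.
lane 3 must be 9 (only option left). Strike 9 from lane 4.
So lane 4 = 2.

2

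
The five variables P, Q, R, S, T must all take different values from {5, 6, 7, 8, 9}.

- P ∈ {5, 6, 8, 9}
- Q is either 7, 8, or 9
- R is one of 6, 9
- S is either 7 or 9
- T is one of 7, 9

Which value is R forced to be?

6

The 5 variables draw from only 5 values {5, 6, 7, 8, 9}, so each is used; only P can be 5, hence P = 5.
The 4 still-open variables draw from only 4 values {6, 7, 8, 9}, so each is used; only R can be 6, hence R = 6.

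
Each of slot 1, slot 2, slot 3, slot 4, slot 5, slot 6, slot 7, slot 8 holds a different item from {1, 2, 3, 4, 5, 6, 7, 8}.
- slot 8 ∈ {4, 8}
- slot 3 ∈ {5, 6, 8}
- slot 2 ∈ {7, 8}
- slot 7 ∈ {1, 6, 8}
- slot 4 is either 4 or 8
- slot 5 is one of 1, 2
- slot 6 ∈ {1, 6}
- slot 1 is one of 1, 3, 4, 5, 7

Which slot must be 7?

slot 2

The 8 variables draw from only 8 values {1, 2, 3, 4, 5, 6, 7, 8}, so each is used; only slot 5 can be 2, hence slot 5 = 2.
Among the 7 still-open variables, 3 fits only slot 1 (and all 7 values in {1, 3, 4, 5, 6, 7, 8} must be used), so slot 1 = 3.
The 6 still-open variables draw from only 6 values {1, 4, 5, 6, 7, 8}, so each is used; only slot 3 can be 5, hence slot 3 = 5.
The 5 still-open variables draw from only 5 values {1, 4, 6, 7, 8}, so each is used; only slot 2 can be 7, hence slot 2 = 7.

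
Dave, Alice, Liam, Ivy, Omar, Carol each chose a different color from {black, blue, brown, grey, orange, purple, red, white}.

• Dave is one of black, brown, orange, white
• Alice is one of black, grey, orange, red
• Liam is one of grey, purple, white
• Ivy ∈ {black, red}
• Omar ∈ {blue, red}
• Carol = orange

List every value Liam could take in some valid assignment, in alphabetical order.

Carol has just one choice, so Carol = orange. Eliminate orange elsewhere: Dave, Alice.
No further eliminations apply; Liam can still be any of grey, purple, white.

grey, purple, white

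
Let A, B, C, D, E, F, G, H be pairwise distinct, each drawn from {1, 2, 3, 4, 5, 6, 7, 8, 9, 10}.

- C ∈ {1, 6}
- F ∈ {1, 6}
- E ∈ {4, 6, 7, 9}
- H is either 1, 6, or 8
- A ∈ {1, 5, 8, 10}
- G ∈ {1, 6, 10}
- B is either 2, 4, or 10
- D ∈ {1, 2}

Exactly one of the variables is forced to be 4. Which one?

C and F between them cover only {1, 6} — a naked pair. Remove those values from A, D, E, G, H.
D's domain is down to {2}, so D = 2. Eliminate 2 elsewhere: B.
G must be 10 (only option left). Remove 10 from A, B.
So 4 goes to B.

B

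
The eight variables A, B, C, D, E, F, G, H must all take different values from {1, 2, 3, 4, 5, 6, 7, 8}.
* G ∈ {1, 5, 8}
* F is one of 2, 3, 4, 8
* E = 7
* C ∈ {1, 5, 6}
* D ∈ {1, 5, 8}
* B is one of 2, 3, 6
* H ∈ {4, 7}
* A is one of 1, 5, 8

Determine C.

E's domain is down to {7}, so E = 7. Strike 7 from H.
That leaves H = 4. Remove 4 from F.
The 3 variables A, D, G are confined to {1, 5, 8}, which locks those values in; drop them from C, F.
So C = 6.

6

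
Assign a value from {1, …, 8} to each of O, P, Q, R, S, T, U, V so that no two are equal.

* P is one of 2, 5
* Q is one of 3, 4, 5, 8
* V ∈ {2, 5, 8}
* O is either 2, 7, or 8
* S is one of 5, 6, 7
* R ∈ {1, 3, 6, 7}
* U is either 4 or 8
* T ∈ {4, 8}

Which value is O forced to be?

Among the 8 variables, 1 fits only R (and all 8 values in {1, 2, 3, 4, 5, 6, 7, 8} must be used), so R = 1.
The 7 still-open variables together cover exactly {2, 3, 4, 5, 6, 7, 8} — 7 values for 7 variables — and 3 appears only in Q's list, so Q = 3.
Among the 6 still-open variables, 6 fits only S (and all 6 values in {2, 4, 5, 6, 7, 8} must be used), so S = 6.
Among the 5 still-open variables, 7 fits only O (and all 5 values in {2, 4, 5, 7, 8} must be used), so O = 7.

7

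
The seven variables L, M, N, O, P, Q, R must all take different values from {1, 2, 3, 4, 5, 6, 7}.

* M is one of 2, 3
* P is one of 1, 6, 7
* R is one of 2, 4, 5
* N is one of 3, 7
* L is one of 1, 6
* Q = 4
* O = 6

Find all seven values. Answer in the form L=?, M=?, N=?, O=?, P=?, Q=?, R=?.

O's domain is down to {6}, so O = 6. Strike 6 from L, P.
That leaves Q = 4. So R can't be 4.
L has just one choice, so L = 1. Eliminate 1 elsewhere: P.
P has just one choice, so P = 7. Strike 7 from N.
N's domain is down to {3}, so N = 3. Eliminate 3 elsewhere: M.
M's domain is down to {2}, so M = 2. Strike 2 from R.
R has just one choice, so R = 5.

L=1, M=2, N=3, O=6, P=7, Q=4, R=5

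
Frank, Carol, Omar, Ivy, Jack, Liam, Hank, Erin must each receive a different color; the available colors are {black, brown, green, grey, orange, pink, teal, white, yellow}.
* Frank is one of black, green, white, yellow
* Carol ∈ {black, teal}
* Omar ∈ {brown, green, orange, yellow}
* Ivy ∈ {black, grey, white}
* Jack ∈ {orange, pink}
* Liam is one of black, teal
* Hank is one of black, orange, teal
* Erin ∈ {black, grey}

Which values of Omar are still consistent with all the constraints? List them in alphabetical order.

brown, green, yellow

The 2 variables Carol and Liam are confined to {black, teal}, which locks those values in; drop them from Frank, Ivy, Hank, Erin.
Hank must be orange (only option left). Strike orange from Omar, Jack.
Erin has just one choice, so Erin = grey. Strike grey from Ivy.
That leaves Ivy = white. Eliminate white elsewhere: Frank.
Jack has just one choice, so Jack = pink.
No further eliminations apply; Omar can still be any of brown, green, yellow.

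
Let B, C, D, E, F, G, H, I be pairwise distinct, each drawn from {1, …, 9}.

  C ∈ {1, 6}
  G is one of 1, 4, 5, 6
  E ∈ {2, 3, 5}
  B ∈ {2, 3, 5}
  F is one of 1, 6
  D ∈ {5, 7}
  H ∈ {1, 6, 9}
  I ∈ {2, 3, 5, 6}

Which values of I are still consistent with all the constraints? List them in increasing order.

Among the 8 variables, 4 fits only G (and all 8 values in {1, 2, 3, 4, 5, 6, 7, 9} must be used), so G = 4.
Among the 7 still-open variables, 7 fits only D (and all 7 values in {1, 2, 3, 5, 6, 7, 9} must be used), so D = 7.
The 6 still-open variables together cover exactly {1, 2, 3, 5, 6, 9} — 6 values for 6 variables — and 9 appears only in H's list, so H = 9.
C and F between them cover only {1, 6} — a naked pair. Remove those values from I.
No further eliminations apply; I can still be any of 2, 3, 5.

2, 3, 5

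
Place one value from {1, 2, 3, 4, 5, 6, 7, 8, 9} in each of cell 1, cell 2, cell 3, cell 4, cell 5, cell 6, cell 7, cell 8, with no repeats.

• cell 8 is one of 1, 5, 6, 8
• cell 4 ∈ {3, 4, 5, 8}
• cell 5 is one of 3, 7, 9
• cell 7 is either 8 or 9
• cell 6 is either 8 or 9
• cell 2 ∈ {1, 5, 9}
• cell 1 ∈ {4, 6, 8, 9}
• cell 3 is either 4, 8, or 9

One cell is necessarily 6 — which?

cell 1

Among the 8 variables, 7 fits only cell 5 (and all 8 values in {1, 3, 4, 5, 6, 7, 8, 9} must be used), so cell 5 = 7.
The 7 still-open variables together cover exactly {1, 3, 4, 5, 6, 8, 9} — 7 values for 7 variables — and 3 appears only in cell 4's list, so cell 4 = 3.
The 2 variables cell 6 and cell 7 are confined to {8, 9}, which locks those values in; drop them from cell 1, cell 2, cell 3, cell 8.
That leaves cell 3 = 4. Strike 4 from cell 1.
So 6 goes to cell 1.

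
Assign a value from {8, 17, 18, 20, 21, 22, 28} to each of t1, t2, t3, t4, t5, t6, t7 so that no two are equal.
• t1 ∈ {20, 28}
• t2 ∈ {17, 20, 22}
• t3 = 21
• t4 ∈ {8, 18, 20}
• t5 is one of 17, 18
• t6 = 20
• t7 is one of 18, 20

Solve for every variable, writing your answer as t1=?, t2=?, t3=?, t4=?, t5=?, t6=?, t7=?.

t1=28, t2=22, t3=21, t4=8, t5=17, t6=20, t7=18

t3 has just one choice, so t3 = 21.
That leaves t6 = 20. Strike 20 from t1, t2, t4, t7.
t7 must be 18 (only option left). Strike 18 from t4, t5.
t1's domain is down to {28}, so t1 = 28.
t4 has just one choice, so t4 = 8.
t5 must be 17 (only option left). Remove 17 from t2.
t2 has just one choice, so t2 = 22.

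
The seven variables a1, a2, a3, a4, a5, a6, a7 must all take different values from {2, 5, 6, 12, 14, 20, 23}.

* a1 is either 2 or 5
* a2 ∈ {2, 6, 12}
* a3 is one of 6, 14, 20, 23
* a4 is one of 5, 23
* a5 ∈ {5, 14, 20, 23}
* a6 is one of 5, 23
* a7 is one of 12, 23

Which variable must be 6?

a2

a4 and a6 between them cover only {5, 23} — a naked pair. Remove those values from a1, a3, a5, a7.
a1 has just one choice, so a1 = 2. Remove 2 from a2.
a7 has just one choice, so a7 = 12. Remove 12 from a2.
So 6 goes to a2.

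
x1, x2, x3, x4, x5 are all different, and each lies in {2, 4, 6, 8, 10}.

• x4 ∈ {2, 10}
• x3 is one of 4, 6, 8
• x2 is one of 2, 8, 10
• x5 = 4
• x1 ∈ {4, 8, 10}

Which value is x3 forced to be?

x5's domain is down to {4}, so x5 = 4. Strike 4 from x1, x3.
The 4 still-open variables draw from only 4 values {2, 6, 8, 10}, so each is used; only x3 can be 6, hence x3 = 6.

6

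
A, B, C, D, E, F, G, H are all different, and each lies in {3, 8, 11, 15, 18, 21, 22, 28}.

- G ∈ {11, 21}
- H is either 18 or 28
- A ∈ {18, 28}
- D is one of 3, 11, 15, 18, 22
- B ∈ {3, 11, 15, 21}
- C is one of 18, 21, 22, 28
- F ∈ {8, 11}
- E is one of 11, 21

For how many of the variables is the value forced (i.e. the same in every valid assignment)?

2

The 8 variables draw from only 8 values {3, 8, 11, 15, 18, 21, 22, 28}, so each is used; only F can be 8, hence F = 8.
The 2 variables A and H are confined to {18, 28}, which locks those values in; drop them from C, D.
E and G share exactly the 2 values {11, 21}; by pigeonhole those values go to them, so strike 11, 21 from B, C, D.
C's domain is down to {22}, so C = 22. Remove 22 from D.
Determined: C=22, F=8. The other variables each still have more than one consistent value. That makes 2.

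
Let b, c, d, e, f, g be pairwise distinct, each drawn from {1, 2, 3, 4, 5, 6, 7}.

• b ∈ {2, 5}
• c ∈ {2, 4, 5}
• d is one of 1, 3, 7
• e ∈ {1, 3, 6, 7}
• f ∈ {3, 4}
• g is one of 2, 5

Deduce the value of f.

The 2 variables b and g are confined to {2, 5}, which locks those values in; drop them from c.
c's domain is down to {4}, so c = 4. Eliminate 4 elsewhere: f.
So f = 3.

3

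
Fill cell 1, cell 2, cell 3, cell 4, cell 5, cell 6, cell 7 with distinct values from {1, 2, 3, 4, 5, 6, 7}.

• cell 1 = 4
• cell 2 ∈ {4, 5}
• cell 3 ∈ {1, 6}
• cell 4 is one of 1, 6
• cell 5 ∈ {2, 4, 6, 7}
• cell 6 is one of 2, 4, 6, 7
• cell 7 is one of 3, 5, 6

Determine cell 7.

cell 1 has just one choice, so cell 1 = 4. Strike 4 from cell 2, cell 5, cell 6.
cell 2 must be 5 (only option left). So cell 7 can't be 5.
The 5 still-open variables draw from only 5 values {1, 2, 3, 6, 7}, so each is used; only cell 7 can be 3, hence cell 7 = 3.

3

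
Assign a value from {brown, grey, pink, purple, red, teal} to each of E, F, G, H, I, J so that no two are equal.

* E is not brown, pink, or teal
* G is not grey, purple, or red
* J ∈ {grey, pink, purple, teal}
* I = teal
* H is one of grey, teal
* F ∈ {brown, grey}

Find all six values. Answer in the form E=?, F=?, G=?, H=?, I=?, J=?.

E=red, F=brown, G=pink, H=grey, I=teal, J=purple

I must be teal (only option left). Eliminate teal elsewhere: G, H, J.
H's domain is down to {grey}, so H = grey. Eliminate grey elsewhere: E, F, J.
That leaves F = brown. Eliminate brown elsewhere: G.
G has just one choice, so G = pink. So J can't be pink.
J must be purple (only option left). Strike purple from E.
E's domain is down to {red}, so E = red.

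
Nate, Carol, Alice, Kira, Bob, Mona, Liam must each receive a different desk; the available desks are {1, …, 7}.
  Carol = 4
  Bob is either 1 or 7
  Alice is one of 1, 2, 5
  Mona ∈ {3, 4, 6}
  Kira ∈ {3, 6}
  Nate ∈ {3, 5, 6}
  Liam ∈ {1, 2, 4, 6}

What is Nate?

5

Carol's domain is down to {4}, so Carol = 4. Strike 4 from Mona, Liam.
Among the 6 still-open variables, 7 fits only Bob (and all 6 values in {1, 2, 3, 5, 6, 7} must be used), so Bob = 7.
Kira and Mona share exactly the 2 values {3, 6}; by pigeonhole those values go to them, so strike 3, 6 from Nate, Liam.
So Nate = 5.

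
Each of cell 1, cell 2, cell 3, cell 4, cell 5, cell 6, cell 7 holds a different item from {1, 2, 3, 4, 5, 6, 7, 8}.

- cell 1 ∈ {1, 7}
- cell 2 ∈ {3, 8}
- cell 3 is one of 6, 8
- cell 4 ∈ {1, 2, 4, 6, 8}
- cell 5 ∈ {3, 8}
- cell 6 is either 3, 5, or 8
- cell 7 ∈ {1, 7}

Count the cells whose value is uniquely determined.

2

The 2 variables cell 1 and cell 7 are confined to {1, 7}, which locks those values in; drop them from cell 4.
cell 2 and cell 5 share exactly the 2 values {3, 8}; by pigeonhole those values go to them, so strike 3, 8 from cell 3, cell 4, cell 6.
cell 3 must be 6 (only option left). Remove 6 from cell 4.
cell 6 must be 5 (only option left).
Determined: cell 3=6, cell 6=5. The other cells each still have more than one consistent value. That makes 2.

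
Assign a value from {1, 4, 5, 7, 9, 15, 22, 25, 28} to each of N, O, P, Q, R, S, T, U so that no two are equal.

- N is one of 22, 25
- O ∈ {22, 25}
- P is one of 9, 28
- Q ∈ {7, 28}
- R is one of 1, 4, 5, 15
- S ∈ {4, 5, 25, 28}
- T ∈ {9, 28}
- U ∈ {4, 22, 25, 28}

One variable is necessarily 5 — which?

S

The 2 variables N and O are confined to {22, 25}, which locks those values in; drop them from S, U.
P and T share exactly the 2 values {9, 28}; by pigeonhole those values go to them, so strike 9, 28 from Q, S, U.
Q must be 7 (only option left).
That leaves U = 4. Strike 4 from R, S.
So 5 goes to S.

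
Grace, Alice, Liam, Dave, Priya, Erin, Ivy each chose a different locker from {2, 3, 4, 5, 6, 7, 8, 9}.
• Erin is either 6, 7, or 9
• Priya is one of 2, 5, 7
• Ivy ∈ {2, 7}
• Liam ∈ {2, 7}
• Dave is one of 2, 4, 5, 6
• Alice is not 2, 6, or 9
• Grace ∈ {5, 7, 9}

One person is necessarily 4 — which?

Dave

Liam and Ivy between them cover only {2, 7} — a naked pair. Remove those values from Grace, Alice, Dave, Priya, Erin.
Priya's domain is down to {5}, so Priya = 5. Remove 5 from Grace, Alice, Dave.
That leaves Grace = 9. Strike 9 from Erin.
Erin has just one choice, so Erin = 6. Remove 6 from Dave.
So 4 goes to Dave.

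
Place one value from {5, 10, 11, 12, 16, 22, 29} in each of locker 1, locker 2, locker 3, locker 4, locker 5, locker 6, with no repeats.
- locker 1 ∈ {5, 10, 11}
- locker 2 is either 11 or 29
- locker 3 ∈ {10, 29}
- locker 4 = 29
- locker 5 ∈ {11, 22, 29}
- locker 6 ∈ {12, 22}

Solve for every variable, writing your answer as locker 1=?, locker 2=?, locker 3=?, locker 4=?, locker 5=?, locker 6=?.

locker 1=5, locker 2=11, locker 3=10, locker 4=29, locker 5=22, locker 6=12

locker 4 must be 29 (only option left). So locker 2, locker 3, locker 5 can't be 29.
That leaves locker 2 = 11. Eliminate 11 elsewhere: locker 1, locker 5.
That leaves locker 3 = 10. Strike 10 from locker 1.
locker 5's domain is down to {22}, so locker 5 = 22. Remove 22 from locker 6.
locker 6's domain is down to {12}, so locker 6 = 12.
locker 1 has just one choice, so locker 1 = 5.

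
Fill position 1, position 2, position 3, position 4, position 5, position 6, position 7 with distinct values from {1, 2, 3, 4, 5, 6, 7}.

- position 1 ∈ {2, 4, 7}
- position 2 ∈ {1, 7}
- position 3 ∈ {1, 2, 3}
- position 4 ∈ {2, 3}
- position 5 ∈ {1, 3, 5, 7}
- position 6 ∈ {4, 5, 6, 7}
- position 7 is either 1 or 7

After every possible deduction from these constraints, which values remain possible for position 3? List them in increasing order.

2, 3

Among the 7 variables, 6 fits only position 6 (and all 7 values in {1, 2, 3, 4, 5, 6, 7} must be used), so position 6 = 6.
The 6 still-open variables together cover exactly {1, 2, 3, 4, 5, 7} — 6 values for 6 variables — and 4 appears only in position 1's list, so position 1 = 4.
The 5 still-open variables draw from only 5 values {1, 2, 3, 5, 7}, so each is used; only position 5 can be 5, hence position 5 = 5.
The 2 variables position 2 and position 7 are confined to {1, 7}, which locks those values in; drop them from position 3.
No further eliminations apply; position 3 can still be any of 2, 3.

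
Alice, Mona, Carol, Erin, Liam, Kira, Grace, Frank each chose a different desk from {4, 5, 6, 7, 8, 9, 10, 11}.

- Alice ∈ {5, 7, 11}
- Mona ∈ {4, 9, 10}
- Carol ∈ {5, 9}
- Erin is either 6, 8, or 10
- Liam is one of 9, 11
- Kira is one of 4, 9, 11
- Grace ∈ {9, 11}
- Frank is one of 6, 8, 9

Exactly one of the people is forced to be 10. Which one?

Mona

The 8 variables together cover exactly {4, 5, 6, 7, 8, 9, 10, 11} — 8 values for 8 variables — and 7 appears only in Alice's list, so Alice = 7.
The 7 still-open variables together cover exactly {4, 5, 6, 8, 9, 10, 11} — 7 values for 7 variables — and 5 appears only in Carol's list, so Carol = 5.
The 2 variables Liam and Grace are confined to {9, 11}, which locks those values in; drop them from Mona, Kira, Frank.
That leaves Kira = 4. So Mona can't be 4.
So 10 goes to Mona.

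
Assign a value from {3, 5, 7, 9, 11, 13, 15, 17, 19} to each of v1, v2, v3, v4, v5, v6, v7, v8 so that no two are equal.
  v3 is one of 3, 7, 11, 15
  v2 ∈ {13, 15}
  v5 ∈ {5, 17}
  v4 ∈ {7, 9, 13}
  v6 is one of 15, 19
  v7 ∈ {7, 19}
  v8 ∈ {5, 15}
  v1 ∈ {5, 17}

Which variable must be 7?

v7

The 2 variables v1 and v5 are confined to {5, 17}, which locks those values in; drop them from v8.
v8's domain is down to {15}, so v8 = 15. So v2, v3, v6 can't be 15.
v2 must be 13 (only option left). So v4 can't be 13.
That leaves v6 = 19. Eliminate 19 elsewhere: v7.
So 7 goes to v7.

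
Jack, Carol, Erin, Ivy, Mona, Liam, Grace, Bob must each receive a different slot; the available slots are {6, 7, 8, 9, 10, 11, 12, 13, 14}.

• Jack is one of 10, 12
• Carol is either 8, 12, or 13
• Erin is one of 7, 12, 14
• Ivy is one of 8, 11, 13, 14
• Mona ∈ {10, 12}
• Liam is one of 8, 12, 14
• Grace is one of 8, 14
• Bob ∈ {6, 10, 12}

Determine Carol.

The 8 variables draw from only 8 values {6, 7, 8, 10, 11, 12, 13, 14}, so each is used; only Bob can be 6, hence Bob = 6.
Among the 7 still-open variables, 7 fits only Erin (and all 7 values in {7, 8, 10, 11, 12, 13, 14} must be used), so Erin = 7.
Among the 6 still-open variables, 11 fits only Ivy (and all 6 values in {8, 10, 11, 12, 13, 14} must be used), so Ivy = 11.
The 5 still-open variables together cover exactly {8, 10, 12, 13, 14} — 5 values for 5 variables — and 13 appears only in Carol's list, so Carol = 13.

13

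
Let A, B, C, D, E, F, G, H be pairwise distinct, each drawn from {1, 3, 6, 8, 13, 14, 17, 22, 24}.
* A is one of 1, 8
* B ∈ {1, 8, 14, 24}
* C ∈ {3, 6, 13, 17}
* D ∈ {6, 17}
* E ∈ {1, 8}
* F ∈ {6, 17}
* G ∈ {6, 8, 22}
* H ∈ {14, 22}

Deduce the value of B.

The 2 variables A and E are confined to {1, 8}, which locks those values in; drop them from B, G.
D and F between them cover only {6, 17} — a naked pair. Remove those values from C, G.
That leaves G = 22. Strike 22 from H.
H must be 14 (only option left). So B can't be 14.
So B = 24.

24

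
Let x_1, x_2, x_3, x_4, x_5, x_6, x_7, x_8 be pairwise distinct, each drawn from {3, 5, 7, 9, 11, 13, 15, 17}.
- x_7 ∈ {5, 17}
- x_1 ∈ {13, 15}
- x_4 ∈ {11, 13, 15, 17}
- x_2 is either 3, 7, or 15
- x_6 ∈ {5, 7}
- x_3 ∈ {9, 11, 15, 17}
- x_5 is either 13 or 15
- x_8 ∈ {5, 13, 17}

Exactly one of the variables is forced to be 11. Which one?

Among the 8 variables, 3 fits only x_2 (and all 8 values in {3, 5, 7, 9, 11, 13, 15, 17} must be used), so x_2 = 3.
The 7 still-open variables draw from only 7 values {5, 7, 9, 11, 13, 15, 17}, so each is used; only x_6 can be 7, hence x_6 = 7.
Among the 6 still-open variables, 9 fits only x_3 (and all 6 values in {5, 9, 11, 13, 15, 17} must be used), so x_3 = 9.
The 5 still-open variables draw from only 5 values {5, 11, 13, 15, 17}, so each is used; only x_4 can be 11, hence x_4 = 11.

x_4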